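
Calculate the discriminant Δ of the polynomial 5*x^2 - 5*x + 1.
Δ = 5

For a quadratic a x^2 + b x + c the discriminant is Δ = b^2 - 4ac = (-5)^2 - 4*(5)*(1) = 25 - (20) = 5.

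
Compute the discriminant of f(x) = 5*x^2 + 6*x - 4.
Δ = 116

For a quadratic a x^2 + b x + c the discriminant is Δ = b^2 - 4ac = (6)^2 - 4*(5)*(-4) = 36 - (-80) = 116.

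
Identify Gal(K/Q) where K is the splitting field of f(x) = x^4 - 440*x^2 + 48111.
Gal(K/Q) = V_4 (Klein four-group, Z/2Z × Z/2Z)

f factors as (x^2 - 237)(x^2 - 203), so the splitting field is K = Q(sqrt(237), sqrt(203)). The elements 237, 203, 48111 are all non-squares in Q, so sqrt(237) and sqrt(203) generate independent quadratic extensions. Thus [K:Q] = 4 and Gal(K/Q) is generated by the two order-2 automorphisms sqrt(237) ↦ -sqrt(237) and sqrt(203) ↦ -sqrt(203), giving V_4.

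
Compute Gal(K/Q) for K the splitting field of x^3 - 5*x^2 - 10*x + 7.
Gal(K/Q) = S_3 (symmetric group of order 6)

Compute the discriminant of x^3 + (-5)*x^2 + (-10)*x + (7): Δ = 14977. Since Δ is not a rational square, the Galois group is not contained in A_3; it must be the full S_3 (irreducibility of the cubic rules out anything smaller).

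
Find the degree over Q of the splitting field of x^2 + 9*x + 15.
[K:Q] = 2

The discriminant of x^2 + (9)*x + (15) is b^2 - 4c = 81 - (60) = 21. Since 21 is not a perfect square in Q, the polynomial is irreducible over Q. Its two roots generate a degree-2 extension, so [K:Q] = 2.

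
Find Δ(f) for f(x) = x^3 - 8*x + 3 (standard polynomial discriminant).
Δ = 1805

For a depressed cubic x^3 + p x + q the discriminant is Δ = -4 p^3 - 27 q^2 = -4*(-8)^3 - 27*(3)^2 = 2048 - 243 = 1805.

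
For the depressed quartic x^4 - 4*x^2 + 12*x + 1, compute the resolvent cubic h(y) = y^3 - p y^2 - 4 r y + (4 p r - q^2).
h(y) = y^3 + 4*y^2 - 4*y - 160

Identify coefficients: p = -4, q = 12, r = 1.
Plug into h(y) = y^3 - p y^2 - 4 r y + (4 p r - q^2):
  h(y) = y^3 - (-4) y^2 - 4*(1) y + (4*(-4)*(1) - (12)^2)
       = y^3 + (4) y^2 + (-4) y + (-160).
Simplifying: h(y) = y^3 + 4*y^2 - 4*y - 160.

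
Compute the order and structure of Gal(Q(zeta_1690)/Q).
|Gal(Q(zeta_1690)/Q)| = phi(1690) = 624; group ≅ (Z/1690Z)^* ≅ Z/4Z × Z/156Z

The n-th cyclotomic polynomial Φ_1690(x) is the minimal polynomial of zeta_1690 over Q and has degree phi(1690) = 624. So Q(zeta_1690) is a degree-624 Galois extension with Galois group (Z/1690Z)^*. By CRT, (Z/1690Z)^* ≅ (Z/2Z)^* × (Z/5Z)^* × (Z/169Z)^*. Each prime-power unit group is (Z/2Z)^* ≅ trivial group (order 1); (Z/5Z)^* ≅ Z/4Z; (Z/169Z)^* ≅ Z/156Z. Hence Gal(Q(zeta_1690)/Q) ≅ Z/4Z × Z/156Z.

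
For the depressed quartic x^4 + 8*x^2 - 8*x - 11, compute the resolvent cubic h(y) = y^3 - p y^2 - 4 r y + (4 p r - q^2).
h(y) = y^3 - 8*y^2 + 44*y - 416

Identify coefficients: p = 8, q = -8, r = -11.
Plug into h(y) = y^3 - p y^2 - 4 r y + (4 p r - q^2):
  h(y) = y^3 - (8) y^2 - 4*(-11) y + (4*(8)*(-11) - (-8)^2)
       = y^3 + (-8) y^2 + (44) y + (-416).
Simplifying: h(y) = y^3 - 8*y^2 + 44*y - 416.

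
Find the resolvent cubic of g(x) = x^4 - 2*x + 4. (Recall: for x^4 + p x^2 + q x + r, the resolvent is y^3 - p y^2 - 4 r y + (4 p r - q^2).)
h(y) = y^3 - 16*y - 4

Identify coefficients: p = 0, q = -2, r = 4.
Plug into h(y) = y^3 - p y^2 - 4 r y + (4 p r - q^2):
  h(y) = y^3 - (0) y^2 - 4*(4) y + (4*(0)*(4) - (-2)^2)
       = y^3 + (0) y^2 + (-16) y + (-4).
Simplifying: h(y) = y^3 - 16*y - 4.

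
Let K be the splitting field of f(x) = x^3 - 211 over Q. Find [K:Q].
[K:Q] = 6

x^3 - 211 has one real root r = 211^(1/3) and two complex roots r*zeta_3, r*zeta_3^2 where zeta_3 = e^(2*pi*i/3). The splitting field is Q(r, zeta_3). [Q(r):Q] = 3 and [Q(zeta_3):Q] = 2 with gcd = 1, so [Q(r, zeta_3):Q] = 3 * 2 = 6.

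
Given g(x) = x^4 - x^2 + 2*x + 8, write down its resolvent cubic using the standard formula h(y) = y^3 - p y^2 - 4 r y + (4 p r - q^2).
h(y) = y^3 + y^2 - 32*y - 36

Identify coefficients: p = -1, q = 2, r = 8.
Plug into h(y) = y^3 - p y^2 - 4 r y + (4 p r - q^2):
  h(y) = y^3 - (-1) y^2 - 4*(8) y + (4*(-1)*(8) - (2)^2)
       = y^3 + (1) y^2 + (-32) y + (-36).
Simplifying: h(y) = y^3 + y^2 - 32*y - 36.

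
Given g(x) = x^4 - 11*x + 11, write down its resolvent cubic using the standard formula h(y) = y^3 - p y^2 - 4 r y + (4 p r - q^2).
h(y) = y^3 - 44*y - 121

Identify coefficients: p = 0, q = -11, r = 11.
Plug into h(y) = y^3 - p y^2 - 4 r y + (4 p r - q^2):
  h(y) = y^3 - (0) y^2 - 4*(11) y + (4*(0)*(11) - (-11)^2)
       = y^3 + (0) y^2 + (-44) y + (-121).
Simplifying: h(y) = y^3 - 44*y - 121.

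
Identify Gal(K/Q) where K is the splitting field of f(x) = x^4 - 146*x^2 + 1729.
Gal(K/Q) = V_4 (Klein four-group, Z/2Z × Z/2Z)

f factors as (x^2 - 13)(x^2 - 133), so the splitting field is K = Q(sqrt(13), sqrt(133)). The elements 13, 133, 1729 are all non-squares in Q, so sqrt(13) and sqrt(133) generate independent quadratic extensions. Thus [K:Q] = 4 and Gal(K/Q) is generated by the two order-2 automorphisms sqrt(13) ↦ -sqrt(13) and sqrt(133) ↦ -sqrt(133), giving V_4.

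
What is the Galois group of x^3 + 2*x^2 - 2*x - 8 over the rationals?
Gal(K/Q) = S_3 (symmetric group of order 6)

Compute the discriminant of x^3 + (2)*x^2 + (-2)*x + (-8): Δ = -848. Since Δ is not a rational square, the Galois group is not contained in A_3; it must be the full S_3 (irreducibility of the cubic rules out anything smaller).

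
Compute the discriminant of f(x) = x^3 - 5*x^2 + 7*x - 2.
Δ = 5

For x^3 + a x^2 + b x + c the discriminant is Δ = 18 a b c - 4 a^3 c + a^2 b^2 - 4 b^3 - 27 c^2.
Plug a = -5, b = 7, c = -2:
  18*(-5)*(7)*(-2) - 4*(-5)^3*(-2) + (-5)^2*(7)^2 - 4*(7)^3 - 27*(-2)^2
  = 1260 + (-1000) + 1225 + (-1372) + (-108)
  = 5.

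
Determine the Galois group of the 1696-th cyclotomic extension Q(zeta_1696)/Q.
|Gal(Q(zeta_1696)/Q)| = phi(1696) = 832; group ≅ (Z/1696Z)^* ≅ Z/2Z × Z/8Z × Z/52Z

The n-th cyclotomic polynomial Φ_1696(x) is the minimal polynomial of zeta_1696 over Q and has degree phi(1696) = 832. So Q(zeta_1696) is a degree-832 Galois extension with Galois group (Z/1696Z)^*. By CRT, (Z/1696Z)^* ≅ (Z/32Z)^* × (Z/53Z)^*. Each prime-power unit group is (Z/32Z)^* ≅ Z/2Z × Z/8Z; (Z/53Z)^* ≅ Z/52Z. Hence Gal(Q(zeta_1696)/Q) ≅ Z/2Z × Z/8Z × Z/52Z.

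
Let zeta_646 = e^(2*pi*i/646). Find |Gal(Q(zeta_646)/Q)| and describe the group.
|Gal(Q(zeta_646)/Q)| = phi(646) = 288; group ≅ (Z/646Z)^* ≅ Z/16Z × Z/18Z

The n-th cyclotomic polynomial Φ_646(x) is the minimal polynomial of zeta_646 over Q and has degree phi(646) = 288. So Q(zeta_646) is a degree-288 Galois extension with Galois group (Z/646Z)^*. By CRT, (Z/646Z)^* ≅ (Z/2Z)^* × (Z/17Z)^* × (Z/19Z)^*. Each prime-power unit group is (Z/2Z)^* ≅ trivial group (order 1); (Z/17Z)^* ≅ Z/16Z; (Z/19Z)^* ≅ Z/18Z. Hence Gal(Q(zeta_646)/Q) ≅ Z/16Z × Z/18Z.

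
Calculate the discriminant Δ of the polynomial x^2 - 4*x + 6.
Δ = -8

For a quadratic a x^2 + b x + c the discriminant is Δ = b^2 - 4ac = (-4)^2 - 4*(1)*(6) = 16 - (24) = -8.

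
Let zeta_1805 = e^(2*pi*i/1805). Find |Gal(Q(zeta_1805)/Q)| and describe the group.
|Gal(Q(zeta_1805)/Q)| = phi(1805) = 1368; group ≅ (Z/1805Z)^* ≅ Z/4Z × Z/342Z

The n-th cyclotomic polynomial Φ_1805(x) is the minimal polynomial of zeta_1805 over Q and has degree phi(1805) = 1368. So Q(zeta_1805) is a degree-1368 Galois extension with Galois group (Z/1805Z)^*. By CRT, (Z/1805Z)^* ≅ (Z/5Z)^* × (Z/361Z)^*. Each prime-power unit group is (Z/5Z)^* ≅ Z/4Z; (Z/361Z)^* ≅ Z/342Z. Hence Gal(Q(zeta_1805)/Q) ≅ Z/4Z × Z/342Z.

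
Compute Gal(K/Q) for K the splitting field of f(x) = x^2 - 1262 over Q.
Gal(K/Q) = Z/2Z (cyclic of order 2)

x^2 - 1262 is irreducible over Q since 1262 is not a rational square. The splitting field Q(sqrt(1262)) has degree 2 over Q, and its unique nontrivial automorphism is sqrt(1262) ↦ -sqrt(1262). Hence Gal(Q(sqrt(1262))/Q) = Z/2Z.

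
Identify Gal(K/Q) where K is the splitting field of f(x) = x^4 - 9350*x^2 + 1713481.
Gal(K/Q) = Z/2Z (cyclic of order 2)

f factors as (x^2 - 187)(x^2 - 9163), so the splitting field is K = Q(sqrt(187), sqrt(9163)). The squarefree part of 187 is 187 and the squarefree part of 9163 is also 187, so sqrt(187) and sqrt(9163) are both rational multiples of sqrt(187). Hence Q(sqrt(187)) = Q(sqrt(9163)) = Q(sqrt(187)), and the splitting field collapses to a single degree-2 extension with Galois group Z/2Z.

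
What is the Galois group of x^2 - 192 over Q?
Gal(K/Q) = Z/2Z (cyclic of order 2)

x^2 - 192 is irreducible over Q since 192 is not a rational square. The splitting field Q(sqrt(192)) has degree 2 over Q, and its unique nontrivial automorphism is sqrt(192) ↦ -sqrt(192). Hence Gal(Q(sqrt(192))/Q) = Z/2Z.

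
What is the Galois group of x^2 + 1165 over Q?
Gal(K/Q) = Z/2Z (cyclic of order 2)

x^2 + 1165 is irreducible over Q since -1165 is not a rational square. The splitting field Q(sqrt(-1165)) has degree 2 over Q, and its unique nontrivial automorphism is sqrt(-1165) ↦ -sqrt(-1165). Hence Gal(Q(sqrt(-1165))/Q) = Z/2Z.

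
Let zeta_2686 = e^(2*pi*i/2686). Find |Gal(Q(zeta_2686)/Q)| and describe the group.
|Gal(Q(zeta_2686)/Q)| = phi(2686) = 1248; group ≅ (Z/2686Z)^* ≅ Z/16Z × Z/78Z

The n-th cyclotomic polynomial Φ_2686(x) is the minimal polynomial of zeta_2686 over Q and has degree phi(2686) = 1248. So Q(zeta_2686) is a degree-1248 Galois extension with Galois group (Z/2686Z)^*. By CRT, (Z/2686Z)^* ≅ (Z/2Z)^* × (Z/17Z)^* × (Z/79Z)^*. Each prime-power unit group is (Z/2Z)^* ≅ trivial group (order 1); (Z/17Z)^* ≅ Z/16Z; (Z/79Z)^* ≅ Z/78Z. Hence Gal(Q(zeta_2686)/Q) ≅ Z/16Z × Z/78Z.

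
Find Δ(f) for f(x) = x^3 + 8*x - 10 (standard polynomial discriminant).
Δ = -4748

For a depressed cubic x^3 + p x + q the discriminant is Δ = -4 p^3 - 27 q^2 = -4*(8)^3 - 27*(-10)^2 = -2048 - 2700 = -4748.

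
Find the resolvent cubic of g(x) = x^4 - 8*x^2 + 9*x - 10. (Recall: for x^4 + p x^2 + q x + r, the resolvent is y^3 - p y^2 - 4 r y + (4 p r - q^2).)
h(y) = y^3 + 8*y^2 + 40*y + 239

Identify coefficients: p = -8, q = 9, r = -10.
Plug into h(y) = y^3 - p y^2 - 4 r y + (4 p r - q^2):
  h(y) = y^3 - (-8) y^2 - 4*(-10) y + (4*(-8)*(-10) - (9)^2)
       = y^3 + (8) y^2 + (40) y + (239).
Simplifying: h(y) = y^3 + 8*y^2 + 40*y + 239.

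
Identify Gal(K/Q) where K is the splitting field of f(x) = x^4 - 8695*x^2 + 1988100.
Gal(K/Q) = Z/2Z (cyclic of order 2)

f factors as (x^2 - 8460)(x^2 - 235), so the splitting field is K = Q(sqrt(8460), sqrt(235)). The squarefree part of 8460 is 235 and the squarefree part of 235 is also 235, so sqrt(8460) and sqrt(235) are both rational multiples of sqrt(235). Hence Q(sqrt(8460)) = Q(sqrt(235)) = Q(sqrt(235)), and the splitting field collapses to a single degree-2 extension with Galois group Z/2Z.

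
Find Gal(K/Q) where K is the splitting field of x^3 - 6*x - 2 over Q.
Gal(K/Q) = S_3 (symmetric group of order 6)

Compute the discriminant of x^3 + (0)*x^2 + (-6)*x + (-2): Δ = 756. Since Δ is not a rational square, the Galois group is not contained in A_3; it must be the full S_3 (irreducibility of the cubic rules out anything smaller).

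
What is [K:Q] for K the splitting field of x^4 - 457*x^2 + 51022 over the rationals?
[K:Q] = 4

f factors as (x^2 - 194)(x^2 - 263); the splitting field is K = Q(sqrt(194), sqrt(263)). Since 194, 263, and 51022 are all non-squares in Q, the three subfields Q(sqrt(194)), Q(sqrt(263)), Q(sqrt(51022)) are distinct degree-2 extensions, so [K:Q] = 4 (Klein four Galois group).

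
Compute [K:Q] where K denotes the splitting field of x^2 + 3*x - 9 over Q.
[K:Q] = 2

The discriminant of x^2 + (3)*x + (-9) is b^2 - 4c = 9 - (-36) = 45. Since 45 is not a perfect square in Q, the polynomial is irreducible over Q. Its two roots generate a degree-2 extension, so [K:Q] = 2.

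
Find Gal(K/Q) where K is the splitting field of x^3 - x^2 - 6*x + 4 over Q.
Gal(K/Q) = S_3 (symmetric group of order 6)

Compute the discriminant of x^3 + (-1)*x^2 + (-6)*x + (4): Δ = 916. Since Δ is not a rational square, the Galois group is not contained in A_3; it must be the full S_3 (irreducibility of the cubic rules out anything smaller).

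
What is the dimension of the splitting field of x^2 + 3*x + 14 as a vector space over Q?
[K:Q] = 2

The discriminant of x^2 + (3)*x + (14) is b^2 - 4c = 9 - (56) = -47. Since -47 is not a perfect square in Q, the polynomial is irreducible over Q. Its two roots generate a degree-2 extension, so [K:Q] = 2.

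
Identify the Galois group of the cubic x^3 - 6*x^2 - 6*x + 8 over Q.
Gal(K/Q) = S_3 (symmetric group of order 6)

Compute the discriminant of x^3 + (-6)*x^2 + (-6)*x + (8): Δ = 12528. Since Δ is not a rational square, the Galois group is not contained in A_3; it must be the full S_3 (irreducibility of the cubic rules out anything smaller).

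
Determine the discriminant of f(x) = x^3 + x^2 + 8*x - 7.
Δ = -4287

For x^3 + a x^2 + b x + c the discriminant is Δ = 18 a b c - 4 a^3 c + a^2 b^2 - 4 b^3 - 27 c^2.
Plug a = 1, b = 8, c = -7:
  18*(1)*(8)*(-7) - 4*(1)^3*(-7) + (1)^2*(8)^2 - 4*(8)^3 - 27*(-7)^2
  = -1008 + (28) + 64 + (-2048) + (-1323)
  = -4287.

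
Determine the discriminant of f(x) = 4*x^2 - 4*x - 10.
Δ = 176

For a quadratic a x^2 + b x + c the discriminant is Δ = b^2 - 4ac = (-4)^2 - 4*(4)*(-10) = 16 - (-160) = 176.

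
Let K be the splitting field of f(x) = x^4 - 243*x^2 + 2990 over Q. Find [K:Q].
[K:Q] = 4

f factors as (x^2 - 13)(x^2 - 230); the splitting field is K = Q(sqrt(13), sqrt(230)). Since 13, 230, and 2990 are all non-squares in Q, the three subfields Q(sqrt(13)), Q(sqrt(230)), Q(sqrt(2990)) are distinct degree-2 extensions, so [K:Q] = 4 (Klein four Galois group).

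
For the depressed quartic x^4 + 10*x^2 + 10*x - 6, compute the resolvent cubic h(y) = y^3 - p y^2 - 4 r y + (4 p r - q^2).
h(y) = y^3 - 10*y^2 + 24*y - 340

Identify coefficients: p = 10, q = 10, r = -6.
Plug into h(y) = y^3 - p y^2 - 4 r y + (4 p r - q^2):
  h(y) = y^3 - (10) y^2 - 4*(-6) y + (4*(10)*(-6) - (10)^2)
       = y^3 + (-10) y^2 + (24) y + (-340).
Simplifying: h(y) = y^3 - 10*y^2 + 24*y - 340.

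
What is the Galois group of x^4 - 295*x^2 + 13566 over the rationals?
Gal(K/Q) = V_4 (Klein four-group, Z/2Z × Z/2Z)

f factors as (x^2 - 57)(x^2 - 238), so the splitting field is K = Q(sqrt(57), sqrt(238)). The elements 57, 238, 13566 are all non-squares in Q, so sqrt(57) and sqrt(238) generate independent quadratic extensions. Thus [K:Q] = 4 and Gal(K/Q) is generated by the two order-2 automorphisms sqrt(57) ↦ -sqrt(57) and sqrt(238) ↦ -sqrt(238), giving V_4.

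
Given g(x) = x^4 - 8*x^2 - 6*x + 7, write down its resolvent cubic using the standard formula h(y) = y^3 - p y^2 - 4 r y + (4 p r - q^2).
h(y) = y^3 + 8*y^2 - 28*y - 260

Identify coefficients: p = -8, q = -6, r = 7.
Plug into h(y) = y^3 - p y^2 - 4 r y + (4 p r - q^2):
  h(y) = y^3 - (-8) y^2 - 4*(7) y + (4*(-8)*(7) - (-6)^2)
       = y^3 + (8) y^2 + (-28) y + (-260).
Simplifying: h(y) = y^3 + 8*y^2 - 28*y - 260.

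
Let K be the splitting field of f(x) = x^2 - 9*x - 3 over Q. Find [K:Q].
[K:Q] = 2

The discriminant of x^2 + (-9)*x + (-3) is b^2 - 4c = 81 - (-12) = 93. Since 93 is not a perfect square in Q, the polynomial is irreducible over Q. Its two roots generate a degree-2 extension, so [K:Q] = 2.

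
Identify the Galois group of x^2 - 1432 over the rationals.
Gal(K/Q) = Z/2Z (cyclic of order 2)

x^2 - 1432 is irreducible over Q since 1432 is not a rational square. The splitting field Q(sqrt(1432)) has degree 2 over Q, and its unique nontrivial automorphism is sqrt(1432) ↦ -sqrt(1432). Hence Gal(Q(sqrt(1432))/Q) = Z/2Z.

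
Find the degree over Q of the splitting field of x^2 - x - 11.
[K:Q] = 2

The discriminant of x^2 + (-1)*x + (-11) is b^2 - 4c = 1 - (-44) = 45. Since 45 is not a perfect square in Q, the polynomial is irreducible over Q. Its two roots generate a degree-2 extension, so [K:Q] = 2.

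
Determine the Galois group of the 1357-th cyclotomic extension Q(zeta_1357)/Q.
|Gal(Q(zeta_1357)/Q)| = phi(1357) = 1276; group ≅ (Z/1357Z)^* ≅ Z/22Z × Z/58Z

The n-th cyclotomic polynomial Φ_1357(x) is the minimal polynomial of zeta_1357 over Q and has degree phi(1357) = 1276. So Q(zeta_1357) is a degree-1276 Galois extension with Galois group (Z/1357Z)^*. By CRT, (Z/1357Z)^* ≅ (Z/23Z)^* × (Z/59Z)^*. Each prime-power unit group is (Z/23Z)^* ≅ Z/22Z; (Z/59Z)^* ≅ Z/58Z. Hence Gal(Q(zeta_1357)/Q) ≅ Z/22Z × Z/58Z.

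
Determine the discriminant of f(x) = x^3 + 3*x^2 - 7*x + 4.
Δ = -563

For x^3 + a x^2 + b x + c the discriminant is Δ = 18 a b c - 4 a^3 c + a^2 b^2 - 4 b^3 - 27 c^2.
Plug a = 3, b = -7, c = 4:
  18*(3)*(-7)*(4) - 4*(3)^3*(4) + (3)^2*(-7)^2 - 4*(-7)^3 - 27*(4)^2
  = -1512 + (-432) + 441 + (1372) + (-432)
  = -563.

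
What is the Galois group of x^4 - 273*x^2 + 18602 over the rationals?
Gal(K/Q) = V_4 (Klein four-group, Z/2Z × Z/2Z)

f factors as (x^2 - 131)(x^2 - 142), so the splitting field is K = Q(sqrt(131), sqrt(142)). The elements 131, 142, 18602 are all non-squares in Q, so sqrt(131) and sqrt(142) generate independent quadratic extensions. Thus [K:Q] = 4 and Gal(K/Q) is generated by the two order-2 automorphisms sqrt(131) ↦ -sqrt(131) and sqrt(142) ↦ -sqrt(142), giving V_4.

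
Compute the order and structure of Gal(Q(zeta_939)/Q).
|Gal(Q(zeta_939)/Q)| = phi(939) = 624; group ≅ (Z/939Z)^* ≅ Z/2Z × Z/312Z

The n-th cyclotomic polynomial Φ_939(x) is the minimal polynomial of zeta_939 over Q and has degree phi(939) = 624. So Q(zeta_939) is a degree-624 Galois extension with Galois group (Z/939Z)^*. By CRT, (Z/939Z)^* ≅ (Z/3Z)^* × (Z/313Z)^*. Each prime-power unit group is (Z/3Z)^* ≅ Z/2Z; (Z/313Z)^* ≅ Z/312Z. Hence Gal(Q(zeta_939)/Q) ≅ Z/2Z × Z/312Z.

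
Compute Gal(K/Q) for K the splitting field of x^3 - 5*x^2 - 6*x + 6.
Gal(K/Q) = S_3 (symmetric group of order 6)

Compute the discriminant of x^3 + (-5)*x^2 + (-6)*x + (6): Δ = 7032. Since Δ is not a rational square, the Galois group is not contained in A_3; it must be the full S_3 (irreducibility of the cubic rules out anything smaller).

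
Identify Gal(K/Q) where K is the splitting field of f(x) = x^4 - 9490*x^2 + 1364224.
Gal(K/Q) = Z/2Z (cyclic of order 2)

f factors as (x^2 - 146)(x^2 - 9344), so the splitting field is K = Q(sqrt(146), sqrt(9344)). The squarefree part of 146 is 146 and the squarefree part of 9344 is also 146, so sqrt(146) and sqrt(9344) are both rational multiples of sqrt(146). Hence Q(sqrt(146)) = Q(sqrt(9344)) = Q(sqrt(146)), and the splitting field collapses to a single degree-2 extension with Galois group Z/2Z.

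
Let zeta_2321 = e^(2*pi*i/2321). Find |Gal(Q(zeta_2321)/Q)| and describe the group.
|Gal(Q(zeta_2321)/Q)| = phi(2321) = 2100; group ≅ (Z/2321Z)^* ≅ Z/10Z × Z/210Z

The n-th cyclotomic polynomial Φ_2321(x) is the minimal polynomial of zeta_2321 over Q and has degree phi(2321) = 2100. So Q(zeta_2321) is a degree-2100 Galois extension with Galois group (Z/2321Z)^*. By CRT, (Z/2321Z)^* ≅ (Z/11Z)^* × (Z/211Z)^*. Each prime-power unit group is (Z/11Z)^* ≅ Z/10Z; (Z/211Z)^* ≅ Z/210Z. Hence Gal(Q(zeta_2321)/Q) ≅ Z/10Z × Z/210Z.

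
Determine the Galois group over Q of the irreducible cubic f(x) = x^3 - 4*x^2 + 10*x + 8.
Gal(K/Q) = S_3 (symmetric group of order 6)

Compute the discriminant of x^3 + (-4)*x^2 + (10)*x + (8): Δ = -7840. Since Δ is not a rational square, the Galois group is not contained in A_3; it must be the full S_3 (irreducibility of the cubic rules out anything smaller).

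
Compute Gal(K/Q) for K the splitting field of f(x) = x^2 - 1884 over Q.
Gal(K/Q) = Z/2Z (cyclic of order 2)

x^2 - 1884 is irreducible over Q since 1884 is not a rational square. The splitting field Q(sqrt(1884)) has degree 2 over Q, and its unique nontrivial automorphism is sqrt(1884) ↦ -sqrt(1884). Hence Gal(Q(sqrt(1884))/Q) = Z/2Z.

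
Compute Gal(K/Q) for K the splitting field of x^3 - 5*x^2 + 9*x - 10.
Gal(K/Q) = S_3 (symmetric group of order 6)

Compute the discriminant of x^3 + (-5)*x^2 + (9)*x + (-10): Δ = -491. Since Δ is not a rational square, the Galois group is not contained in A_3; it must be the full S_3 (irreducibility of the cubic rules out anything smaller).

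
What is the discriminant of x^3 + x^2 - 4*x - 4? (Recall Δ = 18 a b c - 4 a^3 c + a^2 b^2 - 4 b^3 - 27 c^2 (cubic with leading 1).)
Δ = 144

For x^3 + a x^2 + b x + c the discriminant is Δ = 18 a b c - 4 a^3 c + a^2 b^2 - 4 b^3 - 27 c^2.
Plug a = 1, b = -4, c = -4:
  18*(1)*(-4)*(-4) - 4*(1)^3*(-4) + (1)^2*(-4)^2 - 4*(-4)^3 - 27*(-4)^2
  = 288 + (16) + 16 + (256) + (-432)
  = 144.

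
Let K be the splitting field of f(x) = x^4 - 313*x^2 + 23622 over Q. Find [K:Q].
[K:Q] = 4

f factors as (x^2 - 186)(x^2 - 127); the splitting field is K = Q(sqrt(186), sqrt(127)). Since 186, 127, and 23622 are all non-squares in Q, the three subfields Q(sqrt(186)), Q(sqrt(127)), Q(sqrt(23622)) are distinct degree-2 extensions, so [K:Q] = 4 (Klein four Galois group).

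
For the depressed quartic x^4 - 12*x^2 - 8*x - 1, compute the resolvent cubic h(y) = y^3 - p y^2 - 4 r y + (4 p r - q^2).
h(y) = y^3 + 12*y^2 + 4*y - 16

Identify coefficients: p = -12, q = -8, r = -1.
Plug into h(y) = y^3 - p y^2 - 4 r y + (4 p r - q^2):
  h(y) = y^3 - (-12) y^2 - 4*(-1) y + (4*(-12)*(-1) - (-8)^2)
       = y^3 + (12) y^2 + (4) y + (-16).
Simplifying: h(y) = y^3 + 12*y^2 + 4*y - 16.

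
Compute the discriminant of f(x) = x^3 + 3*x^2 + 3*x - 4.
Δ = -675

For x^3 + a x^2 + b x + c the discriminant is Δ = 18 a b c - 4 a^3 c + a^2 b^2 - 4 b^3 - 27 c^2.
Plug a = 3, b = 3, c = -4:
  18*(3)*(3)*(-4) - 4*(3)^3*(-4) + (3)^2*(3)^2 - 4*(3)^3 - 27*(-4)^2
  = -648 + (432) + 81 + (-108) + (-432)
  = -675.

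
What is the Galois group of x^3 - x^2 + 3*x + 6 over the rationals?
Gal(K/Q) = S_3 (symmetric group of order 6)

Compute the discriminant of x^3 + (-1)*x^2 + (3)*x + (6): Δ = -1371. Since Δ is not a rational square, the Galois group is not contained in A_3; it must be the full S_3 (irreducibility of the cubic rules out anything smaller).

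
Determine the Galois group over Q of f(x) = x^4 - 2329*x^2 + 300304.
Gal(K/Q) = Z/2Z (cyclic of order 2)

f factors as (x^2 - 2192)(x^2 - 137), so the splitting field is K = Q(sqrt(2192), sqrt(137)). The squarefree part of 2192 is 137 and the squarefree part of 137 is also 137, so sqrt(2192) and sqrt(137) are both rational multiples of sqrt(137). Hence Q(sqrt(2192)) = Q(sqrt(137)) = Q(sqrt(137)), and the splitting field collapses to a single degree-2 extension with Galois group Z/2Z.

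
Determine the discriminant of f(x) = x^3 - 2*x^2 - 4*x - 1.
Δ = 117

For x^3 + a x^2 + b x + c the discriminant is Δ = 18 a b c - 4 a^3 c + a^2 b^2 - 4 b^3 - 27 c^2.
Plug a = -2, b = -4, c = -1:
  18*(-2)*(-4)*(-1) - 4*(-2)^3*(-1) + (-2)^2*(-4)^2 - 4*(-4)^3 - 27*(-1)^2
  = -144 + (-32) + 64 + (256) + (-27)
  = 117.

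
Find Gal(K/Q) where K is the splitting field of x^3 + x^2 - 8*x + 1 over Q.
Gal(K/Q) = S_3 (symmetric group of order 6)

Compute the discriminant of x^3 + (1)*x^2 + (-8)*x + (1): Δ = 1937. Since Δ is not a rational square, the Galois group is not contained in A_3; it must be the full S_3 (irreducibility of the cubic rules out anything smaller).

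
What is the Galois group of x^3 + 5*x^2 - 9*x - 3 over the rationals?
Gal(K/Q) = S_3 (symmetric group of order 6)

Compute the discriminant of x^3 + (5)*x^2 + (-9)*x + (-3): Δ = 8628. Since Δ is not a rational square, the Galois group is not contained in A_3; it must be the full S_3 (irreducibility of the cubic rules out anything smaller).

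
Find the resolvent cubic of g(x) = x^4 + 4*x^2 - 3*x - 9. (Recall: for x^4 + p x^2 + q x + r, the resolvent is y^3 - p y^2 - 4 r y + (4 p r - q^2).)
h(y) = y^3 - 4*y^2 + 36*y - 153

Identify coefficients: p = 4, q = -3, r = -9.
Plug into h(y) = y^3 - p y^2 - 4 r y + (4 p r - q^2):
  h(y) = y^3 - (4) y^2 - 4*(-9) y + (4*(4)*(-9) - (-3)^2)
       = y^3 + (-4) y^2 + (36) y + (-153).
Simplifying: h(y) = y^3 - 4*y^2 + 36*y - 153.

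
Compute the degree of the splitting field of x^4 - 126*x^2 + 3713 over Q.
[K:Q] = 4

f factors as (x^2 - 79)(x^2 - 47); the splitting field is K = Q(sqrt(79), sqrt(47)). Since 79, 47, and 3713 are all non-squares in Q, the three subfields Q(sqrt(79)), Q(sqrt(47)), Q(sqrt(3713)) are distinct degree-2 extensions, so [K:Q] = 4 (Klein four Galois group).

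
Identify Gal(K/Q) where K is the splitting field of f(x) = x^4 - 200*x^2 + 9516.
Gal(K/Q) = V_4 (Klein four-group, Z/2Z × Z/2Z)

f factors as (x^2 - 78)(x^2 - 122), so the splitting field is K = Q(sqrt(78), sqrt(122)). The elements 78, 122, 9516 are all non-squares in Q, so sqrt(78) and sqrt(122) generate independent quadratic extensions. Thus [K:Q] = 4 and Gal(K/Q) is generated by the two order-2 automorphisms sqrt(78) ↦ -sqrt(78) and sqrt(122) ↦ -sqrt(122), giving V_4.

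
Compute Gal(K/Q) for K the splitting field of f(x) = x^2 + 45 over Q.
Gal(K/Q) = Z/2Z (cyclic of order 2)

x^2 + 45 is irreducible over Q since -45 is not a rational square. The splitting field Q(sqrt(-45)) has degree 2 over Q, and its unique nontrivial automorphism is sqrt(-45) ↦ -sqrt(-45). Hence Gal(Q(sqrt(-45))/Q) = Z/2Z.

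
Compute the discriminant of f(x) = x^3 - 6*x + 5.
Δ = 189

For a depressed cubic x^3 + p x + q the discriminant is Δ = -4 p^3 - 27 q^2 = -4*(-6)^3 - 27*(5)^2 = 864 - 675 = 189.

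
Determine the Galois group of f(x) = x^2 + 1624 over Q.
Gal(K/Q) = Z/2Z (cyclic of order 2)

x^2 + 1624 is irreducible over Q since -1624 is not a rational square. The splitting field Q(sqrt(-1624)) has degree 2 over Q, and its unique nontrivial automorphism is sqrt(-1624) ↦ -sqrt(-1624). Hence Gal(Q(sqrt(-1624))/Q) = Z/2Z.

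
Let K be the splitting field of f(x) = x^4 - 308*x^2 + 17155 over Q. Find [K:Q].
[K:Q] = 4

f factors as (x^2 - 73)(x^2 - 235); the splitting field is K = Q(sqrt(73), sqrt(235)). Since 73, 235, and 17155 are all non-squares in Q, the three subfields Q(sqrt(73)), Q(sqrt(235)), Q(sqrt(17155)) are distinct degree-2 extensions, so [K:Q] = 4 (Klein four Galois group).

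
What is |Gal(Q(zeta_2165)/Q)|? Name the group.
|Gal(Q(zeta_2165)/Q)| = phi(2165) = 1728; group ≅ (Z/2165Z)^* ≅ Z/4Z × Z/432Z

The n-th cyclotomic polynomial Φ_2165(x) is the minimal polynomial of zeta_2165 over Q and has degree phi(2165) = 1728. So Q(zeta_2165) is a degree-1728 Galois extension with Galois group (Z/2165Z)^*. By CRT, (Z/2165Z)^* ≅ (Z/5Z)^* × (Z/433Z)^*. Each prime-power unit group is (Z/5Z)^* ≅ Z/4Z; (Z/433Z)^* ≅ Z/432Z. Hence Gal(Q(zeta_2165)/Q) ≅ Z/4Z × Z/432Z.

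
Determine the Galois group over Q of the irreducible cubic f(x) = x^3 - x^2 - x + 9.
Gal(K/Q) = S_3 (symmetric group of order 6)

Compute the discriminant of x^3 + (-1)*x^2 + (-1)*x + (9): Δ = -1984. Since Δ is not a rational square, the Galois group is not contained in A_3; it must be the full S_3 (irreducibility of the cubic rules out anything smaller).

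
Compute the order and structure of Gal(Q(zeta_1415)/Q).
|Gal(Q(zeta_1415)/Q)| = phi(1415) = 1128; group ≅ (Z/1415Z)^* ≅ Z/4Z × Z/282Z

The n-th cyclotomic polynomial Φ_1415(x) is the minimal polynomial of zeta_1415 over Q and has degree phi(1415) = 1128. So Q(zeta_1415) is a degree-1128 Galois extension with Galois group (Z/1415Z)^*. By CRT, (Z/1415Z)^* ≅ (Z/5Z)^* × (Z/283Z)^*. Each prime-power unit group is (Z/5Z)^* ≅ Z/4Z; (Z/283Z)^* ≅ Z/282Z. Hence Gal(Q(zeta_1415)/Q) ≅ Z/4Z × Z/282Z.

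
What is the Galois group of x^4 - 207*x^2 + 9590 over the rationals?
Gal(K/Q) = V_4 (Klein four-group, Z/2Z × Z/2Z)

f factors as (x^2 - 137)(x^2 - 70), so the splitting field is K = Q(sqrt(137), sqrt(70)). The elements 137, 70, 9590 are all non-squares in Q, so sqrt(137) and sqrt(70) generate independent quadratic extensions. Thus [K:Q] = 4 and Gal(K/Q) is generated by the two order-2 automorphisms sqrt(137) ↦ -sqrt(137) and sqrt(70) ↦ -sqrt(70), giving V_4.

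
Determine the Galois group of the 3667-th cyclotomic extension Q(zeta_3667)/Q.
|Gal(Q(zeta_3667)/Q)| = phi(3667) = 3456; group ≅ (Z/3667Z)^* ≅ Z/18Z × Z/192Z

The n-th cyclotomic polynomial Φ_3667(x) is the minimal polynomial of zeta_3667 over Q and has degree phi(3667) = 3456. So Q(zeta_3667) is a degree-3456 Galois extension with Galois group (Z/3667Z)^*. By CRT, (Z/3667Z)^* ≅ (Z/19Z)^* × (Z/193Z)^*. Each prime-power unit group is (Z/19Z)^* ≅ Z/18Z; (Z/193Z)^* ≅ Z/192Z. Hence Gal(Q(zeta_3667)/Q) ≅ Z/18Z × Z/192Z.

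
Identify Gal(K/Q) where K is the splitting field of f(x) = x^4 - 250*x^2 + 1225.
Gal(K/Q) = Z/2Z (cyclic of order 2)

f factors as (x^2 - 5)(x^2 - 245), so the splitting field is K = Q(sqrt(5), sqrt(245)). The squarefree part of 5 is 5 and the squarefree part of 245 is also 5, so sqrt(5) and sqrt(245) are both rational multiples of sqrt(5). Hence Q(sqrt(5)) = Q(sqrt(245)) = Q(sqrt(5)), and the splitting field collapses to a single degree-2 extension with Galois group Z/2Z.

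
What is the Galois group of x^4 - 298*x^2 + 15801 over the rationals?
Gal(K/Q) = V_4 (Klein four-group, Z/2Z × Z/2Z)

f factors as (x^2 - 69)(x^2 - 229), so the splitting field is K = Q(sqrt(69), sqrt(229)). The elements 69, 229, 15801 are all non-squares in Q, so sqrt(69) and sqrt(229) generate independent quadratic extensions. Thus [K:Q] = 4 and Gal(K/Q) is generated by the two order-2 automorphisms sqrt(69) ↦ -sqrt(69) and sqrt(229) ↦ -sqrt(229), giving V_4.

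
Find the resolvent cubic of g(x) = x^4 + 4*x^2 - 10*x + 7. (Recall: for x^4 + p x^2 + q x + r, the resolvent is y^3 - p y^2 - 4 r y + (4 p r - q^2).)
h(y) = y^3 - 4*y^2 - 28*y + 12

Identify coefficients: p = 4, q = -10, r = 7.
Plug into h(y) = y^3 - p y^2 - 4 r y + (4 p r - q^2):
  h(y) = y^3 - (4) y^2 - 4*(7) y + (4*(4)*(7) - (-10)^2)
       = y^3 + (-4) y^2 + (-28) y + (12).
Simplifying: h(y) = y^3 - 4*y^2 - 28*y + 12.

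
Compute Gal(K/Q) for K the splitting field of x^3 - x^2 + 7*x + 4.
Gal(K/Q) = S_3 (symmetric group of order 6)

Compute the discriminant of x^3 + (-1)*x^2 + (7)*x + (4): Δ = -2243. Since Δ is not a rational square, the Galois group is not contained in A_3; it must be the full S_3 (irreducibility of the cubic rules out anything smaller).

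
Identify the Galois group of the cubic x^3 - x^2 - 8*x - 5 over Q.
Gal(K/Q) = S_3 (symmetric group of order 6)

Compute the discriminant of x^3 + (-1)*x^2 + (-8)*x + (-5): Δ = 697. Since Δ is not a rational square, the Galois group is not contained in A_3; it must be the full S_3 (irreducibility of the cubic rules out anything smaller).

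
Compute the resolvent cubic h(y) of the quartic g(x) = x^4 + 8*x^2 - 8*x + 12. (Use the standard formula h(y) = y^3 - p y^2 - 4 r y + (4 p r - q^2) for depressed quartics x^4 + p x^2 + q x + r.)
h(y) = y^3 - 8*y^2 - 48*y + 320

Identify coefficients: p = 8, q = -8, r = 12.
Plug into h(y) = y^3 - p y^2 - 4 r y + (4 p r - q^2):
  h(y) = y^3 - (8) y^2 - 4*(12) y + (4*(8)*(12) - (-8)^2)
       = y^3 + (-8) y^2 + (-48) y + (320).
Simplifying: h(y) = y^3 - 8*y^2 - 48*y + 320.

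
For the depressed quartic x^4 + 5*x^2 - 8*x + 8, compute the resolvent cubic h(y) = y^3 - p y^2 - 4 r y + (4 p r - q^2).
h(y) = y^3 - 5*y^2 - 32*y + 96

Identify coefficients: p = 5, q = -8, r = 8.
Plug into h(y) = y^3 - p y^2 - 4 r y + (4 p r - q^2):
  h(y) = y^3 - (5) y^2 - 4*(8) y + (4*(5)*(8) - (-8)^2)
       = y^3 + (-5) y^2 + (-32) y + (96).
Simplifying: h(y) = y^3 - 5*y^2 - 32*y + 96.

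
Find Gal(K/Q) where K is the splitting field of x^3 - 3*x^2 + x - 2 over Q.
Gal(K/Q) = S_3 (symmetric group of order 6)

Compute the discriminant of x^3 + (-3)*x^2 + (1)*x + (-2): Δ = -211. Since Δ is not a rational square, the Galois group is not contained in A_3; it must be the full S_3 (irreducibility of the cubic rules out anything smaller).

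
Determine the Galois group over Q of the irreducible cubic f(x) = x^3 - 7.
Gal(K/Q) = S_3 (symmetric group of order 6)

Compute the discriminant of x^3 + (0)*x^2 + (0)*x + (-7): Δ = -1323. Since Δ is not a rational square, the Galois group is not contained in A_3; it must be the full S_3 (irreducibility of the cubic rules out anything smaller).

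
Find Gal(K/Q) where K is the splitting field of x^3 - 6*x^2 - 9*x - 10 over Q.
Gal(K/Q) = S_3 (symmetric group of order 6)

Compute the discriminant of x^3 + (-6)*x^2 + (-9)*x + (-10): Δ = -15228. Since Δ is not a rational square, the Galois group is not contained in A_3; it must be the full S_3 (irreducibility of the cubic rules out anything smaller).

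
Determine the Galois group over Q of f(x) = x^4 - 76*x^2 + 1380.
Gal(K/Q) = V_4 (Klein four-group, Z/2Z × Z/2Z)

f factors as (x^2 - 30)(x^2 - 46), so the splitting field is K = Q(sqrt(30), sqrt(46)). The elements 30, 46, 1380 are all non-squares in Q, so sqrt(30) and sqrt(46) generate independent quadratic extensions. Thus [K:Q] = 4 and Gal(K/Q) is generated by the two order-2 automorphisms sqrt(30) ↦ -sqrt(30) and sqrt(46) ↦ -sqrt(46), giving V_4.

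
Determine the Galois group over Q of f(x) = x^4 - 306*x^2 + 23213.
Gal(K/Q) = V_4 (Klein four-group, Z/2Z × Z/2Z)

f factors as (x^2 - 167)(x^2 - 139), so the splitting field is K = Q(sqrt(167), sqrt(139)). The elements 167, 139, 23213 are all non-squares in Q, so sqrt(167) and sqrt(139) generate independent quadratic extensions. Thus [K:Q] = 4 and Gal(K/Q) is generated by the two order-2 automorphisms sqrt(167) ↦ -sqrt(167) and sqrt(139) ↦ -sqrt(139), giving V_4.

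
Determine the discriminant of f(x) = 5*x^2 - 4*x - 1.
Δ = 36

For a quadratic a x^2 + b x + c the discriminant is Δ = b^2 - 4ac = (-4)^2 - 4*(5)*(-1) = 16 - (-20) = 36.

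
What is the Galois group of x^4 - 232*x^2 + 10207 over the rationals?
Gal(K/Q) = V_4 (Klein four-group, Z/2Z × Z/2Z)

f factors as (x^2 - 173)(x^2 - 59), so the splitting field is K = Q(sqrt(173), sqrt(59)). The elements 173, 59, 10207 are all non-squares in Q, so sqrt(173) and sqrt(59) generate independent quadratic extensions. Thus [K:Q] = 4 and Gal(K/Q) is generated by the two order-2 automorphisms sqrt(173) ↦ -sqrt(173) and sqrt(59) ↦ -sqrt(59), giving V_4.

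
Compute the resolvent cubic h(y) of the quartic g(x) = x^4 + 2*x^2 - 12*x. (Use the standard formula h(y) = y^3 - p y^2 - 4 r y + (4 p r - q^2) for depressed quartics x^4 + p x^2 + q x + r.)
h(y) = y^3 - 2*y^2 - 144

Identify coefficients: p = 2, q = -12, r = 0.
Plug into h(y) = y^3 - p y^2 - 4 r y + (4 p r - q^2):
  h(y) = y^3 - (2) y^2 - 4*(0) y + (4*(2)*(0) - (-12)^2)
       = y^3 + (-2) y^2 + (0) y + (-144).
Simplifying: h(y) = y^3 - 2*y^2 - 144.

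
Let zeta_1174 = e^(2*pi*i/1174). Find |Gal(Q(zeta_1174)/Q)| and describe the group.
|Gal(Q(zeta_1174)/Q)| = phi(1174) = 586; group ≅ (Z/1174Z)^* ≅ Z/586Z

The n-th cyclotomic polynomial Φ_1174(x) is the minimal polynomial of zeta_1174 over Q and has degree phi(1174) = 586. So Q(zeta_1174) is a degree-586 Galois extension with Galois group (Z/1174Z)^*. By CRT, (Z/1174Z)^* ≅ (Z/2Z)^* × (Z/587Z)^*. Each prime-power unit group is (Z/2Z)^* ≅ trivial group (order 1); (Z/587Z)^* ≅ Z/586Z. Hence Gal(Q(zeta_1174)/Q) ≅ Z/586Z.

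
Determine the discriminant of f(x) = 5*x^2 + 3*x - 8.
Δ = 169

For a quadratic a x^2 + b x + c the discriminant is Δ = b^2 - 4ac = (3)^2 - 4*(5)*(-8) = 9 - (-160) = 169.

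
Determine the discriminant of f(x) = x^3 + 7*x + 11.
Δ = -4639

For a depressed cubic x^3 + p x + q the discriminant is Δ = -4 p^3 - 27 q^2 = -4*(7)^3 - 27*(11)^2 = -1372 - 3267 = -4639.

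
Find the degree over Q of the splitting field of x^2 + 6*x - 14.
[K:Q] = 2

The discriminant of x^2 + (6)*x + (-14) is b^2 - 4c = 36 - (-56) = 92. Since 92 is not a perfect square in Q, the polynomial is irreducible over Q. Its two roots generate a degree-2 extension, so [K:Q] = 2.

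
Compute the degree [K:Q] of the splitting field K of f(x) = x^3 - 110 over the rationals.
[K:Q] = 6

x^3 - 110 has one real root r = 110^(1/3) and two complex roots r*zeta_3, r*zeta_3^2 where zeta_3 = e^(2*pi*i/3). The splitting field is Q(r, zeta_3). [Q(r):Q] = 3 and [Q(zeta_3):Q] = 2 with gcd = 1, so [Q(r, zeta_3):Q] = 3 * 2 = 6.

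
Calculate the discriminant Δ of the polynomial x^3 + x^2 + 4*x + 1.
Δ = -199

For x^3 + a x^2 + b x + c the discriminant is Δ = 18 a b c - 4 a^3 c + a^2 b^2 - 4 b^3 - 27 c^2.
Plug a = 1, b = 4, c = 1:
  18*(1)*(4)*(1) - 4*(1)^3*(1) + (1)^2*(4)^2 - 4*(4)^3 - 27*(1)^2
  = 72 + (-4) + 16 + (-256) + (-27)
  = -199.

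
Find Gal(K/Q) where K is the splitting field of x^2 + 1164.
Gal(K/Q) = Z/2Z (cyclic of order 2)

x^2 + 1164 is irreducible over Q since -1164 is not a rational square. The splitting field Q(sqrt(-1164)) has degree 2 over Q, and its unique nontrivial automorphism is sqrt(-1164) ↦ -sqrt(-1164). Hence Gal(Q(sqrt(-1164))/Q) = Z/2Z.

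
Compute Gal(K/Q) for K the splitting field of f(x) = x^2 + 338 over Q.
Gal(K/Q) = Z/2Z (cyclic of order 2)

x^2 + 338 is irreducible over Q since -338 is not a rational square. The splitting field Q(sqrt(-338)) has degree 2 over Q, and its unique nontrivial automorphism is sqrt(-338) ↦ -sqrt(-338). Hence Gal(Q(sqrt(-338))/Q) = Z/2Z.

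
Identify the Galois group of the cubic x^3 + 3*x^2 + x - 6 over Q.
Gal(K/Q) = S_3 (symmetric group of order 6)

Compute the discriminant of x^3 + (3)*x^2 + (1)*x + (-6): Δ = -643. Since Δ is not a rational square, the Galois group is not contained in A_3; it must be the full S_3 (irreducibility of the cubic rules out anything smaller).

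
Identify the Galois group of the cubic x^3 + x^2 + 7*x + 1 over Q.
Gal(K/Q) = S_3 (symmetric group of order 6)

Compute the discriminant of x^3 + (1)*x^2 + (7)*x + (1): Δ = -1228. Since Δ is not a rational square, the Galois group is not contained in A_3; it must be the full S_3 (irreducibility of the cubic rules out anything smaller).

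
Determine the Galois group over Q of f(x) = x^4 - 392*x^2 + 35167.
Gal(K/Q) = V_4 (Klein four-group, Z/2Z × Z/2Z)

f factors as (x^2 - 253)(x^2 - 139), so the splitting field is K = Q(sqrt(253), sqrt(139)). The elements 253, 139, 35167 are all non-squares in Q, so sqrt(253) and sqrt(139) generate independent quadratic extensions. Thus [K:Q] = 4 and Gal(K/Q) is generated by the two order-2 automorphisms sqrt(253) ↦ -sqrt(253) and sqrt(139) ↦ -sqrt(139), giving V_4.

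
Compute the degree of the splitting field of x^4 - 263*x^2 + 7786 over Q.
[K:Q] = 4

f factors as (x^2 - 229)(x^2 - 34); the splitting field is K = Q(sqrt(229), sqrt(34)). Since 229, 34, and 7786 are all non-squares in Q, the three subfields Q(sqrt(229)), Q(sqrt(34)), Q(sqrt(7786)) are distinct degree-2 extensions, so [K:Q] = 4 (Klein four Galois group).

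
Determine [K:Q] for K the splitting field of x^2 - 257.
[K:Q] = 2

The polynomial x^2 - 257 is irreducible over Q since 257 is not a perfect square. Its splitting field is Q(sqrt(257)), which has degree 2 over Q.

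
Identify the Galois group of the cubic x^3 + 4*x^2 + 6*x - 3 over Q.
Gal(K/Q) = S_3 (symmetric group of order 6)

Compute the discriminant of x^3 + (4)*x^2 + (6)*x + (-3): Δ = -1059. Since Δ is not a rational square, the Galois group is not contained in A_3; it must be the full S_3 (irreducibility of the cubic rules out anything smaller).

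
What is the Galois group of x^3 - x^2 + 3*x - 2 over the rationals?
Gal(K/Q) = S_3 (symmetric group of order 6)

Compute the discriminant of x^3 + (-1)*x^2 + (3)*x + (-2): Δ = -107. Since Δ is not a rational square, the Galois group is not contained in A_3; it must be the full S_3 (irreducibility of the cubic rules out anything smaller).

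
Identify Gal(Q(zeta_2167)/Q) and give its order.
|Gal(Q(zeta_2167)/Q)| = phi(2167) = 1960; group ≅ (Z/2167Z)^* ≅ Z/10Z × Z/196Z

The n-th cyclotomic polynomial Φ_2167(x) is the minimal polynomial of zeta_2167 over Q and has degree phi(2167) = 1960. So Q(zeta_2167) is a degree-1960 Galois extension with Galois group (Z/2167Z)^*. By CRT, (Z/2167Z)^* ≅ (Z/11Z)^* × (Z/197Z)^*. Each prime-power unit group is (Z/11Z)^* ≅ Z/10Z; (Z/197Z)^* ≅ Z/196Z. Hence Gal(Q(zeta_2167)/Q) ≅ Z/10Z × Z/196Z.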